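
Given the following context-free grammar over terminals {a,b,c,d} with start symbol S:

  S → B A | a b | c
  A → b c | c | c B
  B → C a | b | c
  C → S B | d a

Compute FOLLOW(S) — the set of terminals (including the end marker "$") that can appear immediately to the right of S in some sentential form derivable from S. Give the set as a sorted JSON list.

FIRST iteration:
[1]
  A via A→b c: +{b}
  A via A→c: +{c}
  B via B→b: +{b}
  B via B→c: +{c}
  C via C→d a: +{d}
  S via S→B A: +{b,c}
  S via S→a b: +{a}
  FIRST(S)={a,b,c}  FIRST(A)={b,c}  FIRST(B)={b,c}  FIRST(C)={d}
[2]
  B via B→C a: +{d}
  C via C→S B: +{a,b,c}
  S via S→B A: +{d}
  FIRST(S)={a,b,c,d}  FIRST(A)={b,c}  FIRST(B)={b,c,d}  FIRST(C)={a,b,c,d}
[3]
  B via B→C a: +{a}
  FIRST(S)={a,b,c,d}  FIRST(A)={b,c}  FIRST(B)={a,b,c,d}  FIRST(C)={a,b,c,d}
[4] done
  FIRST(S)={a,b,c,d}  FIRST(A)={b,c}  FIRST(B)={a,b,c,d}  FIRST(C)={a,b,c,d}

FOLLOW sets:
initialize: $ ∈ FOLLOW(S)
[1]
  B→C a: FOLLOW(C) ⊇ FIRST(a) = {a}; new: +{a}
  C→S B: FOLLOW(S) ⊇ FIRST(B) = {a,b,c,d}; new: +{a,b,c,d}
  C→S B: FOLLOW(B) ⊇ FOLLOW(C) ⊇ {a}; new: +{a}
  S→B A: FOLLOW(B) ⊇ FIRST(A) = {b,c}; new: +{b,c}
  S→B A: FOLLOW(A) ⊇ FOLLOW(S) ⊇ {$,a,b,c,d}; new: +{$,a,b,c,d}
  FOLLOW(S)={$,a,b,c,d}  FOLLOW(A)={$,a,b,c,d}  FOLLOW(B)={a,b,c}  FOLLOW(C)={a}
[2]
  A→c B: FOLLOW(B) ⊇ FOLLOW(A) ⊇ {$,a,b,c,d}; new: +{$,d}
  FOLLOW(S)={$,a,b,c,d}  FOLLOW(A)={$,a,b,c,d}  FOLLOW(B)={$,a,b,c,d}  FOLLOW(C)={a}
[3] (no change)
  FOLLOW(S)={$,a,b,c,d}  FOLLOW(A)={$,a,b,c,d}  FOLLOW(B)={$,a,b,c,d}  FOLLOW(C)={a}

FOLLOW(S) = ["$", "a", "b", "c", "d"]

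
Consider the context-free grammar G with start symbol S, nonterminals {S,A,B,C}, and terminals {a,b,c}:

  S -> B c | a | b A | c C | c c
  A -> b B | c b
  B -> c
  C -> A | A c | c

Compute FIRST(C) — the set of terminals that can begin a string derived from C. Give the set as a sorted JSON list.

FIRST sets, iterate to fixpoint:
[1]
  A via A→b B: +{b}
  A via A→c b: +{c}
  B via B→c: +{c}
  C via C→A: +{b,c}
  S via S→B c: +{c}
  S via S→a: +{a}
  S via S→b A: +{b}
  FIRST[S]={a,b,c}  FIRST[A]={b,c}  FIRST[B]={c}  FIRST[C]={b,c}
[2] — fixpoint
  FIRST[S]={a,b,c}  FIRST[A]={b,c}  FIRST[B]={c}  FIRST[C]={b,c}

FIRST(C) = ["b", "c"]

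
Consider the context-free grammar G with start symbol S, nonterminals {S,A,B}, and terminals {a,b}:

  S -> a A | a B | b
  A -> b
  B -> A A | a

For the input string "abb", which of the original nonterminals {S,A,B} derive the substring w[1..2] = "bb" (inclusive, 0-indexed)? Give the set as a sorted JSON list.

Convert to CNF:
  S -> T0 A | T0 B | b
  A -> b
  B -> A A | a
  T0 -> a

Fill CYK table bottom-up — only the sub-triangle for w[1..2]:
  [1..1]={A,S}  "b"
  [2..2]={A,S}  "b"
  [1..2]={B}  "bb"

Original NTs in T[1,2] deriving "bb": ["B"]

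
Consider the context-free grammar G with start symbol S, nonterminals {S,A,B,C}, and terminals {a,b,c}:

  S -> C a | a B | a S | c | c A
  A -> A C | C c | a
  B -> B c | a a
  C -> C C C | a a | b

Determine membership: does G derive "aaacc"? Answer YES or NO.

Convert to CNF:
  S -> C T1 | T0 A | T1 B | T1 S | c
  A -> A C | C T0 | a
  B -> B T0 | T1 T1
  C -> C X2 | T1 T1 | b
  T0 -> c
  T1 -> a
  X2 -> C C

CYK fill:
  [0..0]={A,T1}  "a"  orig:{A}
  [1..1]={A,T1}  "a"  orig:{A}
  [2..2]={A,T1}  "a"  orig:{A}
  [3..3]={S,T0}  "c"  orig:{S}
  [4..4]={S,T0}  "c"  orig:{S}
  [0..1]={B,C}  "aa"
  [1..2]={B,C}  "aa"
  [2..3]={S}  "ac"
  [3..4]=∅  "cc"
  [0..2]={A,S}  "aaa"
  [1..3]={A,B,S}  "aac"
  [2..4]=∅  "acc"
  [0..3]={S}  "aaac"
  [1..4]={B}  "aacc"
  [0..4]={S}  "aaacc"

S ∈ T[0,4] ⇒ YES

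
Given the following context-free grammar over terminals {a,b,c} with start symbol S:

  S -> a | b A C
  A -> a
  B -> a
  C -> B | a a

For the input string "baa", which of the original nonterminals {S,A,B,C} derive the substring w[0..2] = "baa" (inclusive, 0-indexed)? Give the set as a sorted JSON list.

Convert to CNF:
  S -> T1 X2 | a
  A -> a
  B -> a
  C -> T0 T0 | a
  T0 -> a
  T1 -> b
  X2 -> A C

CYK fill, restricted to cells inside w[0..2]:
  T[0,0] 'b' = {T1}  orig:{}
  T[1,1] 'a' = {A,B,C,S,T0}  orig:{A,B,C,S}
  T[2,2] 'a' = {A,B,C,S,T0}  orig:{A,B,C,S}
  T[0,1] 'ba' = ∅
  T[1,2] 'aa' = {C,X2}  orig:{C}
  T[0,2] 'baa' = {S}

Original NTs in T[0,2] deriving "baa": ["S"]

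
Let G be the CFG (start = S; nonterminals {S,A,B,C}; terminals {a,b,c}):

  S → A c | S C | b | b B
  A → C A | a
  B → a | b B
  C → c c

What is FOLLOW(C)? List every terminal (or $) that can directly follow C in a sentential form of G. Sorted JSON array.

Compute FIRST by fixpoint:
[1]
  A via A→a: +{a}
  B via B→a: +{a}
  B via B→b B: +{b}
  C via C→c c: +{c}
  S via S→A c: +{a}
  S via S→b: +{b}
  S: {a,b}  A: {a}  B: {a,b}  C: {c}
[2]
  A via A→C A: +{c}
  S via S→A c: +{c}
  S: {a,b,c}  A: {a,c}  B: {a,b}  C: {c}
[3] done
  S: {a,b,c}  A: {a,c}  B: {a,b}  C: {c}

FOLLOW sets:
seed FOLLOW(S) with $
iter 1:
  A→C A: FOLLOW(C) ⊇ FIRST(A) = {a,c}; new: +{a,c}
  S→A c: FOLLOW(A) ⊇ FIRST(c) = {c}; new: +{c}
  S→S C: FOLLOW(S) ⊇ FIRST(C) = {c}; new: +{c}
  S→S C: FOLLOW(C) ⊇ FOLLOW(S) ⊇ {$,c}; new: +{$}
  S→b B: FOLLOW(B) ⊇ FOLLOW(S) ⊇ {$,c}; new: +{$,c}
  FOLLOW[S]={$,c}  FOLLOW[A]={c}  FOLLOW[B]={$,c}  FOLLOW[C]={$,a,c}
iter 2: — fixpoint
  FOLLOW[S]={$,c}  FOLLOW[A]={c}  FOLLOW[B]={$,c}  FOLLOW[C]={$,a,c}

FOLLOW(C) = ["$", "a", "c"]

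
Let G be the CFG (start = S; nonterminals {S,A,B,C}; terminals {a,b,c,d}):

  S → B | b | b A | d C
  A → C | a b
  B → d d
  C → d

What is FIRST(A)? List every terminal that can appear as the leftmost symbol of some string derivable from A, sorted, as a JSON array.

FIRST iteration:
pass 1:
  A via A→a b: +{a}
  B via B→d d: +{d}
  C via C→d: +{d}
  S via S→B: +{d}
  S via S→b: +{b}
  FIRST(S)={b,d}  FIRST(A)={a}  FIRST(B)={d}  FIRST(C)={d}
pass 2:
  A via A→C: +{d}
  FIRST(S)={b,d}  FIRST(A)={a,d}  FIRST(B)={d}  FIRST(C)={d}
pass 3: (stable)
  FIRST(S)={b,d}  FIRST(A)={a,d}  FIRST(B)={d}  FIRST(C)={d}

FIRST(A) = ["a", "d"]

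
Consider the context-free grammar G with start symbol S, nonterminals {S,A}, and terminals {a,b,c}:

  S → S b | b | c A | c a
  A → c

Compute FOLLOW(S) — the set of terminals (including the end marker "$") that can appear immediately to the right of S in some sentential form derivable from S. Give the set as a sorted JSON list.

Compute FIRST by fixpoint:
iter 1:
  A via A→c: +{c}
  S via S→b: +{b}
  S via S→c A: +{c}
  FIRST(S)={b,c}  FIRST(A)={c}
iter 2: (no change)
  FIRST(S)={b,c}  FIRST(A)={c}

FOLLOW iteration:
seed FOLLOW(S) with $
iter 1:
  S→S b: FOLLOW(S) ⊇ FIRST(b) = {b}; new: +{b}
  S→c A: FOLLOW(A) ⊇ FOLLOW(S) ⊇ {$,b}; new: +{$,b}
  FOLLOW(S)={$,b}  FOLLOW(A)={$,b}
iter 2: (no change)
  FOLLOW(S)={$,b}  FOLLOW(A)={$,b}

FOLLOW(S) = ["$", "b"]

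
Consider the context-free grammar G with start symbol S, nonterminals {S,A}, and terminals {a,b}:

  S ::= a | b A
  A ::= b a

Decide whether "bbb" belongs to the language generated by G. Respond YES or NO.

Convert to CNF:
  S -> T0 A | a
  A -> T0 T1
  T0 -> b
  T1 -> a

Fill CYK table bottom-up:
  [0..0]={T0}  "b"  orig:{}
  [1..1]={T0}  "b"  orig:{}
  [2..2]={T0}  "b"  orig:{}
  [0..1]=∅  "bb"
  [1..2]=∅  "bb"
  [0..2]=∅  "bbb"

S ∉ T[0,2] ⇒ NO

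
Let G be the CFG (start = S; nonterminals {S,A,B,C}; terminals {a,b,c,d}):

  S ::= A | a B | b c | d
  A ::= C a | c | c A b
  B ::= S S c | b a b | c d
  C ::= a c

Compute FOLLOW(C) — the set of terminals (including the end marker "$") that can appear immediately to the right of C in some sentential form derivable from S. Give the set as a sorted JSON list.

FIRST sets, iterate to fixpoint:
round 1:
  A via A→c: +{c}
  B via B→b a b: +{b}
  B via B→c d: +{c}
  C via C→a c: +{a}
  S via S→A: +{c}
  S via S→a B: +{a}
  S via S→b c: +{b}
  S via S→d: +{d}
  FIRST[S]={a,b,c,d}  FIRST[A]={c}  FIRST[B]={b,c}  FIRST[C]={a}
round 2:
  A via A→C a: +{a}
  B via B→S S c: +{a,d}
  FIRST[S]={a,b,c,d}  FIRST[A]={a,c}  FIRST[B]={a,b,c,d}  FIRST[C]={a}
round 3: — fixpoint
  FIRST[S]={a,b,c,d}  FIRST[A]={a,c}  FIRST[B]={a,b,c,d}  FIRST[C]={a}

Compute FOLLOW by fixpoint:
FOLLOW(S) := {$}
round 1:
  A→C a: FOLLOW(C) ⊇ FIRST(a) = {a}; new: +{a}
  A→c A b: FOLLOW(A) ⊇ FIRST(b) = {b}; new: +{b}
  B→S S c: FOLLOW(S) ⊇ FIRST(S) = {a,b,c,d}; new: +{a,b,c,d}
  S→A: FOLLOW(A) ⊇ FOLLOW(S) ⊇ {$,a,b,c,d}; new: +{$,a,c,d}
  S→a B: FOLLOW(B) ⊇ FOLLOW(S) ⊇ {$,a,b,c,d}; new: +{$,a,b,c,d}
  S: {$,a,b,c,d}  A: {$,a,b,c,d}  B: {$,a,b,c,d}  C: {a}
round 2: (no change)
  S: {$,a,b,c,d}  A: {$,a,b,c,d}  B: {$,a,b,c,d}  C: {a}

FOLLOW(C) = ["a"]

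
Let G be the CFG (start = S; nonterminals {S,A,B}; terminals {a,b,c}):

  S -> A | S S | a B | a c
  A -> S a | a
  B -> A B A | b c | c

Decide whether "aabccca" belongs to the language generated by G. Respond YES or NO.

Convert to CNF:
  S -> S S | S T0 | T0 B | T0 T2 | a
  A -> S T0 | a
  B -> A X3 | T1 T2 | c
  T0 -> a
  T1 -> b
  T2 -> c
  X3 -> B A

CYK fill:
  [0..0]={A,S,T0}  "a"  orig:{A,S}
  [1..1]={A,S,T0}  "a"  orig:{A,S}
  [2..2]={T1}  "b"  orig:{}
  [3..3]={B,T2}  "c"  orig:{B}
  [4..4]={B,T2}  "c"  orig:{B}
  [5..5]={B,T2}  "c"  orig:{B}
  [6..6]={A,S,T0}  "a"  orig:{A,S}
  [0..1]={A,S}  "aa"
  [1..2]=∅  "ab"
  [2..3]={B}  "bc"
  [3..4]=∅  "cc"
  [4..5]=∅  "cc"
  [5..6]={X3}  "ca"  orig:{}
  [0..2]=∅  "aab"
  [1..3]={S}  "abc"
  [2..4]=∅  "bcc"
  [3..5]=∅  "ccc"
  [4..6]=∅  "cca"
  [0..3]={S}  "aabc"
  [1..4]=∅  "abcc"
  [2..5]=∅  "bccc"
  [3..6]=∅  "ccca"
  [0..4]=∅  "aabcc"
  [1..5]=∅  "abccc"
  [2..6]=∅  "bccca"
  [0..5]=∅  "aabccc"
  [1..6]=∅  "abccca"
  [0..6]=∅  "aabccca"

S ∉ T[0,6] ⇒ NO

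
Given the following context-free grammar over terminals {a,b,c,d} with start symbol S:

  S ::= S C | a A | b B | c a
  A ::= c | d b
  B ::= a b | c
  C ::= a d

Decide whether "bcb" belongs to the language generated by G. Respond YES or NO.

CNF form of G:
  S -> S C | T1 B | T2 A | T3 T2
  A -> T0 T1 | c
  B -> T2 T1 | c
  C -> T2 T0
  T0 -> d
  T1 -> b
  T2 -> a
  T3 -> c

CYK table (by increasing span):
  [0..0]={T1}  "b"  orig:{}
  [1..1]={A,B,T3}  "c"  orig:{A,B}
  [2..2]={T1}  "b"  orig:{}
  [0..1]={S}  "bc"
  [1..2]=∅  "cb"
  [0..2]=∅  "bcb"

S ∉ T[0,2] ⇒ NO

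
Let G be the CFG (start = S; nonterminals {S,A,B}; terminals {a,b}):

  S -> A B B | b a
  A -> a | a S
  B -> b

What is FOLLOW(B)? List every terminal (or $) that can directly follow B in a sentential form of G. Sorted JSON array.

Compute FIRST by fixpoint:
iter 1:
  A via A→a: +{a}
  B via B→b: +{b}
  S via S→A B B: +{a}
  S via S→b a: +{b}
  FIRST(S)={a,b}  FIRST(A)={a}  FIRST(B)={b}
iter 2: (no change)
  FIRST(S)={a,b}  FIRST(A)={a}  FIRST(B)={b}

Compute FOLLOW by fixpoint:
seed FOLLOW(S) with $
pass 1:
  S→A B B: FOLLOW(A) ⊇ FIRST(B) = {b}; new: +{b}
  S→A B B: FOLLOW(B) ⊇ FIRST(B) = {b}; new: +{b}
  S→A B B: FOLLOW(B) ⊇ FOLLOW(S) ⊇ {$}; new: +{$}
  FOLLOW[S]={$}  FOLLOW[A]={b}  FOLLOW[B]={$,b}
pass 2:
  A→a S: FOLLOW(S) ⊇ FOLLOW(A) ⊇ {b}; new: +{b}
  FOLLOW[S]={$,b}  FOLLOW[A]={b}  FOLLOW[B]={$,b}
pass 3: — fixpoint
  FOLLOW[S]={$,b}  FOLLOW[A]={b}  FOLLOW[B]={$,b}

FOLLOW(B) = ["$", "b"]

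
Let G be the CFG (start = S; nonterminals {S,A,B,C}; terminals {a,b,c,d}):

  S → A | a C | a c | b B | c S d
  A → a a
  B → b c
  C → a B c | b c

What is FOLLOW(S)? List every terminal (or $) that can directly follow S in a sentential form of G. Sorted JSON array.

FIRST sets, iterate to fixpoint:
[1]
  A via A→a a: +{a}
  B via B→b c: +{b}
  C via C→a B c: +{a}
  C via C→b c: +{b}
  S via S→A: +{a}
  S via S→b B: +{b}
  S via S→c S d: +{c}
  FIRST[S]={a,b,c}  FIRST[A]={a}  FIRST[B]={b}  FIRST[C]={a,b}
[2] done
  FIRST[S]={a,b,c}  FIRST[A]={a}  FIRST[B]={b}  FIRST[C]={a,b}

FOLLOW sets:
initialize: $ ∈ FOLLOW(S)
iter 1:
  C→a B c: FOLLOW(B) ⊇ FIRST(c) = {c}; new: +{c}
  S→A: FOLLOW(A) ⊇ FOLLOW(S) ⊇ {$}; new: +{$}
  S→a C: FOLLOW(C) ⊇ FOLLOW(S) ⊇ {$}; new: +{$}
  S→b B: FOLLOW(B) ⊇ FOLLOW(S) ⊇ {$}; new: +{$}
  S→c S d: FOLLOW(S) ⊇ FIRST(d) = {d}; new: +{d}
  FOLLOW(S)={$,d}  FOLLOW(A)={$}  FOLLOW(B)={$,c}  FOLLOW(C)={$}
iter 2:
  S→A: FOLLOW(A) ⊇ FOLLOW(S) ⊇ {$,d}; new: +{d}
  S→a C: FOLLOW(C) ⊇ FOLLOW(S) ⊇ {$,d}; new: +{d}
  S→b B: FOLLOW(B) ⊇ FOLLOW(S) ⊇ {$,d}; new: +{d}
  FOLLOW(S)={$,d}  FOLLOW(A)={$,d}  FOLLOW(B)={$,c,d}  FOLLOW(C)={$,d}
iter 3: (no change)
  FOLLOW(S)={$,d}  FOLLOW(A)={$,d}  FOLLOW(B)={$,c,d}  FOLLOW(C)={$,d}

FOLLOW(S) = ["$", "d"]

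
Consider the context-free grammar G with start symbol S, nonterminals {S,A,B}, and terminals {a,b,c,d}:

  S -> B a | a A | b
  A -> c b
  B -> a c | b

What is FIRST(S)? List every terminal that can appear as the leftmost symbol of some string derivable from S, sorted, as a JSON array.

FIRST iteration:
iter 1:
  A via A→c b: +{c}
  B via B→a c: +{a}
  B via B→b: +{b}
  S via S→B a: +{a,b}
  FIRST(S)={a,b}  FIRST(A)={c}  FIRST(B)={a,b}
iter 2: — fixpoint
  FIRST(S)={a,b}  FIRST(A)={c}  FIRST(B)={a,b}

FIRST(S) = ["a", "b"]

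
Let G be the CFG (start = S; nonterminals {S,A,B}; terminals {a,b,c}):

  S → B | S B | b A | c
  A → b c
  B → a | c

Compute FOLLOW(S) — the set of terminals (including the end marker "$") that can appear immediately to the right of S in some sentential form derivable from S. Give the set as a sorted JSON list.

FIRST sets, iterate to fixpoint:
iter 1:
  A via A→b c: +{b}
  B via B→a: +{a}
  B via B→c: +{c}
  S via S→B: +{a,c}
  S via S→b A: +{b}
  FIRST[S]={a,b,c}  FIRST[A]={b}  FIRST[B]={a,c}
iter 2: done
  FIRST[S]={a,b,c}  FIRST[A]={b}  FIRST[B]={a,c}

FOLLOW sets:
FOLLOW(S) := {$}
[1]
  S→B: FOLLOW(B) ⊇ FOLLOW(S) ⊇ {$}; new: +{$}
  S→S B: FOLLOW(S) ⊇ FIRST(B) = {a,c}; new: +{a,c}
  S→S B: FOLLOW(B) ⊇ FOLLOW(S) ⊇ {$,a,c}; new: +{a,c}
  S→b A: FOLLOW(A) ⊇ FOLLOW(S) ⊇ {$,a,c}; new: +{$,a,c}
  S: {$,a,c}  A: {$,a,c}  B: {$,a,c}
[2] (no change)
  S: {$,a,c}  A: {$,a,c}  B: {$,a,c}

FOLLOW(S) = ["$", "a", "c"]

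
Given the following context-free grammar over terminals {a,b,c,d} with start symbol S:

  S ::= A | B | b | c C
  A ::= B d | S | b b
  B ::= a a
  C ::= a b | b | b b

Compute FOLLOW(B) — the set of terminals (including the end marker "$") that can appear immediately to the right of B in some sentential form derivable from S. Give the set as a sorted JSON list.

FIRST iteration:
pass 1:
  A via A→b b: +{b}
  B via B→a a: +{a}
  C via C→a b: +{a}
  C via C→b: +{b}
  S via S→A: +{b}
  S via S→B: +{a}
  S via S→c C: +{c}
  FIRST[S]={a,b,c}  FIRST[A]={b}  FIRST[B]={a}  FIRST[C]={a,b}
pass 2:
  A via A→B d: +{a}
  A via A→S: +{c}
  FIRST[S]={a,b,c}  FIRST[A]={a,b,c}  FIRST[B]={a}  FIRST[C]={a,b}
pass 3: — fixpoint
  FIRST[S]={a,b,c}  FIRST[A]={a,b,c}  FIRST[B]={a}  FIRST[C]={a,b}

FOLLOW iteration:
initialize: $ ∈ FOLLOW(S)
[1]
  A→B d: FOLLOW(B) ⊇ FIRST(d) = {d}; new: +{d}
  S→A: FOLLOW(A) ⊇ FOLLOW(S) ⊇ {$}; new: +{$}
  S→B: FOLLOW(B) ⊇ FOLLOW(S) ⊇ {$}; new: +{$}
  S→c C: FOLLOW(C) ⊇ FOLLOW(S) ⊇ {$}; new: +{$}
  S: {$}  A: {$}  B: {$,d}  C: {$}
[2] done
  S: {$}  A: {$}  B: {$,d}  C: {$}

FOLLOW(B) = ["$", "d"]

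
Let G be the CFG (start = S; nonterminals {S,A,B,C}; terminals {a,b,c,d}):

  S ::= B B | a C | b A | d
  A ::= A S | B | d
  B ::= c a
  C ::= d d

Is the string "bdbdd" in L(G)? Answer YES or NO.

Convert to CNF:
  S -> B B | T1 C | T3 A | d
  A -> A S | T0 T1 | d
  B -> T0 T1
  C -> T2 T2
  T0 -> c
  T1 -> a
  T2 -> d
  T3 -> b

Fill CYK table bottom-up:
  [0..0]={T3}  "b"  orig:{}
  [1..1]={A,S,T2}  "d"  orig:{A,S}
  [2..2]={T3}  "b"  orig:{}
  [3..3]={A,S,T2}  "d"  orig:{A,S}
  [4..4]={A,S,T2}  "d"  orig:{A,S}
  [0..1]={S}  "bd"
  [1..2]=∅  "db"
  [2..3]={S}  "bd"
  [3..4]={A,C}  "dd"
  [0..2]=∅  "bdb"
  [1..3]={A}  "dbd"
  [2..4]={S}  "bdd"
  [0..3]={S}  "bdbd"
  [1..4]={A}  "dbdd"
  [0..4]={S}  "bdbdd"

S ∈ T[0,4] ⇒ YES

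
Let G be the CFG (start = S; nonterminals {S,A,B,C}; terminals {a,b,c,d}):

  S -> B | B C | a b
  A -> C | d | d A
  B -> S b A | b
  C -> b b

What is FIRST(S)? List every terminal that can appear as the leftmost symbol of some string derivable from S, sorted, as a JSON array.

FIRST iteration:
round 1:
  A via A→d: +{d}
  B via B→b: +{b}
  C via C→b b: +{b}
  S via S→B: +{b}
  S via S→a b: +{a}
  FIRST[S]={a,b}  FIRST[A]={d}  FIRST[B]={b}  FIRST[C]={b}
round 2:
  A via A→C: +{b}
  B via B→S b A: +{a}
  FIRST[S]={a,b}  FIRST[A]={b,d}  FIRST[B]={a,b}  FIRST[C]={b}
round 3: done
  FIRST[S]={a,b}  FIRST[A]={b,d}  FIRST[B]={a,b}  FIRST[C]={b}

FIRST(S) = ["a", "b"]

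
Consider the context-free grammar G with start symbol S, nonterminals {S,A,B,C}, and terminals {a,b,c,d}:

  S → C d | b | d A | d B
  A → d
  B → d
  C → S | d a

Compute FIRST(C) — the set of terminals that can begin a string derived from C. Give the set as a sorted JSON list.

Compute FIRST by fixpoint:
pass 1:
  A via A→d: +{d}
  B via B→d: +{d}
  C via C→d a: +{d}
  S via S→C d: +{d}
  S via S→b: +{b}
  FIRST(S)={b,d}  FIRST(A)={d}  FIRST(B)={d}  FIRST(C)={d}
pass 2:
  C via C→S: +{b}
  FIRST(S)={b,d}  FIRST(A)={d}  FIRST(B)={d}  FIRST(C)={b,d}
pass 3: (stable)
  FIRST(S)={b,d}  FIRST(A)={d}  FIRST(B)={d}  FIRST(C)={b,d}

FIRST(C) = ["b", "d"]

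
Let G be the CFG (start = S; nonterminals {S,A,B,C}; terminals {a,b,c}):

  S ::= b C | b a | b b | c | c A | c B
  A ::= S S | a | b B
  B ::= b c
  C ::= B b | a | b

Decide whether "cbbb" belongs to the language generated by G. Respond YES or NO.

CNF form of G:
  S -> T0 C | T0 T0 | T0 T2 | T1 A | T1 B | c
  A -> S S | T0 B | a
  B -> T0 T1
  C -> B T0 | a | b
  T0 -> b
  T1 -> c
  T2 -> a

Fill CYK table bottom-up:
  T[0,0] 'c' = {S,T1}  orig:{S}
  T[1,1] 'b' = {C,T0}  orig:{C}
  T[2,2] 'b' = {C,T0}  orig:{C}
  T[3,3] 'b' = {C,T0}  orig:{C}
  T[0,1] 'cb' = ∅
  T[1,2] 'bb' = {S}
  T[2,3] 'bb' = {S}
  T[0,2] 'cbb' = {A}
  T[1,3] 'bbb' = ∅
  T[0,3] 'cbbb' = ∅

S ∉ T[0,3] ⇒ NO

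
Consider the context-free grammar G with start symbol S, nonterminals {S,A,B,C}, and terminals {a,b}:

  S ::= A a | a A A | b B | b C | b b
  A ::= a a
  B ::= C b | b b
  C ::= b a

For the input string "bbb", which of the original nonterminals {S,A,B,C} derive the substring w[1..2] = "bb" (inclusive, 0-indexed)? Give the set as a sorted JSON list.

CNF form of G:
  S -> A T0 | T0 X2 | T1 B | T1 C | T1 T1
  A -> T0 T0
  B -> C T1 | T1 T1
  C -> T1 T0
  T0 -> a
  T1 -> b
  X2 -> A A

CYK fill, restricted to cells inside w[1..2]:
  cell(1,1) b: {T1}  orig:{}
  cell(2,2) b: {T1}  orig:{}
  cell(1,2) bb: {B,S}

Original NTs in T[1,2] deriving "bb": ["B", "S"]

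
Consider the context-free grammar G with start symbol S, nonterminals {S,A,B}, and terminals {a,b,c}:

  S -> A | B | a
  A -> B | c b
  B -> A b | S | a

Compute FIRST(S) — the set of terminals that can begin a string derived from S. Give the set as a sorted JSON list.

Compute FIRST by fixpoint:
[1]
  A via A→c b: +{c}
  B via B→A b: +{c}
  B via B→a: +{a}
  S via S→A: +{c}
  S via S→B: +{a}
  FIRST(S)={a,c}  FIRST(A)={c}  FIRST(B)={a,c}
[2]
  A via A→B: +{a}
  FIRST(S)={a,c}  FIRST(A)={a,c}  FIRST(B)={a,c}
[3] (no change)
  FIRST(S)={a,c}  FIRST(A)={a,c}  FIRST(B)={a,c}

FIRST(S) = ["a", "c"]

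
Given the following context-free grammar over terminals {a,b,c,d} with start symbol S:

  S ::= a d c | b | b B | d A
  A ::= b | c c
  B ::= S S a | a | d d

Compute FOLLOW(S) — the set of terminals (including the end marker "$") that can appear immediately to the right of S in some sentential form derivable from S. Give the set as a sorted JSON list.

FIRST iteration:
iter 1:
  A via A→b: +{b}
  A via A→c c: +{c}
  B via B→a: +{a}
  B via B→d d: +{d}
  S via S→a d c: +{a}
  S via S→b: +{b}
  S via S→d A: +{d}
  FIRST[S]={a,b,d}  FIRST[A]={b,c}  FIRST[B]={a,d}
iter 2:
  B via B→S S a: +{b}
  FIRST[S]={a,b,d}  FIRST[A]={b,c}  FIRST[B]={a,b,d}
iter 3: done
  FIRST[S]={a,b,d}  FIRST[A]={b,c}  FIRST[B]={a,b,d}

Compute FOLLOW by fixpoint:
initialize: $ ∈ FOLLOW(S)
pass 1:
  B→S S a: FOLLOW(S) ⊇ FIRST(S) = {a,b,d}; new: +{a,b,d}
  S→b B: FOLLOW(B) ⊇ FOLLOW(S) ⊇ {$,a,b,d}; new: +{$,a,b,d}
  S→d A: FOLLOW(A) ⊇ FOLLOW(S) ⊇ {$,a,b,d}; new: +{$,a,b,d}
  FOLLOW[S]={$,a,b,d}  FOLLOW[A]={$,a,b,d}  FOLLOW[B]={$,a,b,d}
pass 2: (stable)
  FOLLOW[S]={$,a,b,d}  FOLLOW[A]={$,a,b,d}  FOLLOW[B]={$,a,b,d}

FOLLOW(S) = ["$", "a", "b", "d"]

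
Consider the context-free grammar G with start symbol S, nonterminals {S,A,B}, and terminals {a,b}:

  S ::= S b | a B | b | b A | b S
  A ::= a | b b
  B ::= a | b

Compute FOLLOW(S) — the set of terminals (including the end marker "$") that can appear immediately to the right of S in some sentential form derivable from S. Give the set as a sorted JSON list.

FIRST iteration:
round 1:
  A via A→a: +{a}
  A via A→b b: +{b}
  B via B→a: +{a}
  B via B→b: +{b}
  S via S→a B: +{a}
  S via S→b: +{b}
  FIRST[S]={a,b}  FIRST[A]={a,b}  FIRST[B]={a,b}
round 2: (stable)
  FIRST[S]={a,b}  FIRST[A]={a,b}  FIRST[B]={a,b}

FOLLOW sets:
initialize: $ ∈ FOLLOW(S)
iter 1:
  S→S b: FOLLOW(S) ⊇ FIRST(b) = {b}; new: +{b}
  S→a B: FOLLOW(B) ⊇ FOLLOW(S) ⊇ {$,b}; new: +{$,b}
  S→b A: FOLLOW(A) ⊇ FOLLOW(S) ⊇ {$,b}; new: +{$,b}
  FOLLOW[S]={$,b}  FOLLOW[A]={$,b}  FOLLOW[B]={$,b}
iter 2: done
  FOLLOW[S]={$,b}  FOLLOW[A]={$,b}  FOLLOW[B]={$,b}

FOLLOW(S) = ["$", "b"]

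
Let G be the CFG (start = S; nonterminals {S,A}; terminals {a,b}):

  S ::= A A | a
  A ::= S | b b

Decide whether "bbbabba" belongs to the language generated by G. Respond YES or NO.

CNF form of G:
  S -> A A | a
  A -> A A | T0 T0 | a
  T0 -> b

Fill CYK table bottom-up:
  cell(0,0) b: {T0}  orig:{}
  cell(1,1) b: {T0}  orig:{}
  cell(2,2) b: {T0}  orig:{}
  cell(3,3) a: {A,S}
  cell(4,4) b: {T0}  orig:{}
  cell(5,5) b: {T0}  orig:{}
  cell(6,6) a: {A,S}
  cell(0,1) bb: {A}
  cell(1,2) bb: {A}
  cell(2,3) ba: ∅
  cell(3,4) ab: ∅
  cell(4,5) bb: {A}
  cell(5,6) ba: ∅
  cell(0,2) bbb: ∅
  cell(1,3) bba: {A,S}
  cell(2,4) bab: ∅
  cell(3,5) abb: {A,S}
  cell(4,6) bba: {A,S}
  cell(0,3) bbba: ∅
  cell(1,4) bbab: ∅
  cell(2,5) babb: ∅
  cell(3,6) abba: {A,S}
  cell(0,4) bbbab: ∅
  cell(1,5) bbabb: {A,S}
  cell(2,6) babba: ∅
  cell(0,5) bbbabb: ∅
  cell(1,6) bbabba: {A,S}
  cell(0,6) bbbabba: ∅

S ∉ T[0,6] ⇒ NO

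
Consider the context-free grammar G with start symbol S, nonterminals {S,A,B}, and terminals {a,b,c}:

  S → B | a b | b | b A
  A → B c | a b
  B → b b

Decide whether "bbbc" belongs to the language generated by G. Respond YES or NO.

CNF form of G:
  S -> T1 T2 | T2 A | T2 T2 | b
  A -> B T0 | T1 T2
  B -> T2 T2
  T0 -> c
  T1 -> a
  T2 -> b

CYK table (by increasing span):
  cell(0,0) b: {S,T2}  orig:{S}
  cell(1,1) b: {S,T2}  orig:{S}
  cell(2,2) b: {S,T2}  orig:{S}
  cell(3,3) c: {T0}  orig:{}
  cell(0,1) bb: {B,S}
  cell(1,2) bb: {B,S}
  cell(2,3) bc: ∅
  cell(0,2) bbb: ∅
  cell(1,3) bbc: {A}
  cell(0,3) bbbc: {S}

S ∈ T[0,3] ⇒ YES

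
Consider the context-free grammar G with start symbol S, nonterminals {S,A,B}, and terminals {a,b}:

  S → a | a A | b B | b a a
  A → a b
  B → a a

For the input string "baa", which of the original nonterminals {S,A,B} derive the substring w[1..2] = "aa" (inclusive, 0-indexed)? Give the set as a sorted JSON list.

Convert to CNF:
  S -> T0 A | T1 B | T1 X2 | a
  A -> T0 T1
  B -> T0 T0
  T0 -> a
  T1 -> b
  X2 -> T0 T0

CYK fill — only the sub-triangle for w[1..2]:
  T[1,1] 'a' = {S,T0}  orig:{S}
  T[2,2] 'a' = {S,T0}  orig:{S}
  T[1,2] 'aa' = {B,X2}  orig:{B}

Original NTs in T[1,2] deriving "aa": ["B"]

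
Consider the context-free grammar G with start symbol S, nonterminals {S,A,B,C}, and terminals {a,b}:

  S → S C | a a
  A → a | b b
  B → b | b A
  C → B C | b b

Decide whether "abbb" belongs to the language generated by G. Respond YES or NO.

CNF form of G:
  S -> S C | T1 T1
  A -> T0 T0 | a
  B -> T0 A | b
  C -> B C | T0 T0
  T0 -> b
  T1 -> a

CYK fill:
  [0..0]={A,T1}  "a"  orig:{A}
  [1..1]={B,T0}  "b"  orig:{B}
  [2..2]={B,T0}  "b"  orig:{B}
  [3..3]={B,T0}  "b"  orig:{B}
  [0..1]=∅  "ab"
  [1..2]={A,C}  "bb"
  [2..3]={A,C}  "bb"
  [0..2]=∅  "abb"
  [1..3]={B,C}  "bbb"
  [0..3]=∅  "abbb"

S ∉ T[0,3] ⇒ NO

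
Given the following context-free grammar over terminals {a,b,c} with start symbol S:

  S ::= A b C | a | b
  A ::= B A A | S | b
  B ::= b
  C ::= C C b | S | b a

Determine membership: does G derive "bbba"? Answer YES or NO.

CNF form of G:
  S -> A X6 | a | b
  A -> A X2 | B X3 | a | b
  B -> b
  C -> A X4 | C X5 | T0 T1 | a | b
  T0 -> b
  T1 -> a
  X2 -> T0 C
  X3 -> A A
  X4 -> T0 C
  X5 -> C T0
  X6 -> T0 C

CYK fill:
  cell(0,0) b: {A,B,C,S,T0}  orig:{A,B,C,S}
  cell(1,1) b: {A,B,C,S,T0}  orig:{A,B,C,S}
  cell(2,2) b: {A,B,C,S,T0}  orig:{A,B,C,S}
  cell(3,3) a: {A,C,S,T1}  orig:{A,C,S}
  cell(0,1) bb: {X2,X3,X4,X5,X6}  orig:{}
  cell(1,2) bb: {X2,X3,X4,X5,X6}  orig:{}
  cell(2,3) ba: {C,X2,X3,X4,X6}  orig:{C}
  cell(0,2) bbb: {A,C,S}
  cell(1,3) bba: {A,C,S,X2,X4,X6}  orig:{A,C,S}
  cell(0,3) bbba: {A,C,S,X2,X3,X4,X6}  orig:{A,C,S}

S ∈ T[0,3] ⇒ YES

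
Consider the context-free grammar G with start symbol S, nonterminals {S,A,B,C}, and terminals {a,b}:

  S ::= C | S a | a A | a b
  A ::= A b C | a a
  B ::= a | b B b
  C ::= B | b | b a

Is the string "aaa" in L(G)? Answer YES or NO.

CNF form of G:
  S -> S T1 | T0 T1 | T0 X5 | T1 A | T1 T0 | a | b
  A -> A X2 | T1 T1
  B -> T0 X3 | a
  C -> T0 T1 | T0 X4 | a | b
  T0 -> b
  T1 -> a
  X2 -> T0 C
  X3 -> B T0
  X4 -> B T0
  X5 -> B T0

CYK fill:
  T[0,0] 'a' = {B,C,S,T1}  orig:{B,C,S}
  T[1,1] 'a' = {B,C,S,T1}  orig:{B,C,S}
  T[2,2] 'a' = {B,C,S,T1}  orig:{B,C,S}
  T[0,1] 'aa' = {A,S}
  T[1,2] 'aa' = {A,S}
  T[0,2] 'aaa' = {S}

S ∈ T[0,2] ⇒ YES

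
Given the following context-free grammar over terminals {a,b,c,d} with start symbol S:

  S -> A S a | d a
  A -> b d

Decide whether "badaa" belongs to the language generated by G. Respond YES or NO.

CNF form of G:
  S -> A X3 | T1 T2
  A -> T0 T1
  T0 -> b
  T1 -> d
  T2 -> a
  X3 -> S T2

CYK fill:
  T[0,0] 'b' = {T0}  orig:{}
  T[1,1] 'a' = {T2}  orig:{}
  T[2,2] 'd' = {T1}  orig:{}
  T[3,3] 'a' = {T2}  orig:{}
  T[4,4] 'a' = {T2}  orig:{}
  T[0,1] 'ba' = ∅
  T[1,2] 'ad' = ∅
  T[2,3] 'da' = {S}
  T[3,4] 'aa' = ∅
  T[0,2] 'bad' = ∅
  T[1,3] 'ada' = ∅
  T[2,4] 'daa' = {X3}  orig:{}
  T[0,3] 'bada' = ∅
  T[1,4] 'adaa' = ∅
  T[0,4] 'badaa' = ∅

S ∉ T[0,4] ⇒ NO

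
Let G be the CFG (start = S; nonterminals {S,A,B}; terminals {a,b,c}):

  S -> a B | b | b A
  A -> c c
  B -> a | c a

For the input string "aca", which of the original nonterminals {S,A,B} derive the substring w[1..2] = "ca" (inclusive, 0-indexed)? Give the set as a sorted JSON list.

CNF form of G:
  S -> T1 B | T2 A | b
  A -> T0 T0
  B -> T0 T1 | a
  T0 -> c
  T1 -> a
  T2 -> b

CYK fill — only the sub-triangle for w[1..2]:
  T[1,1] 'c' = {T0}  orig:{}
  T[2,2] 'a' = {B,T1}  orig:{B}
  T[1,2] 'ca' = {B}

Original NTs in T[1,2] deriving "ca": ["B"]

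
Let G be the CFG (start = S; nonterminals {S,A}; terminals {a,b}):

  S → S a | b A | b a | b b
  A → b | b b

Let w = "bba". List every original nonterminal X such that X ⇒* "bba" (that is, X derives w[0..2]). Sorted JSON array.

CNF form of G:
  S -> S T1 | T0 A | T0 T0 | T0 T1
  A -> T0 T0 | b
  T0 -> b
  T1 -> a

CYK table (by increasing span) — only the sub-triangle for w[0..2]:
  cell(0,0) b: {A,T0}  orig:{A}
  cell(1,1) b: {A,T0}  orig:{A}
  cell(2,2) a: {T1}  orig:{}
  cell(0,1) bb: {A,S}
  cell(1,2) ba: {S}
  cell(0,2) bba: {S}

Original NTs in T[0,2] deriving "bba": ["S"]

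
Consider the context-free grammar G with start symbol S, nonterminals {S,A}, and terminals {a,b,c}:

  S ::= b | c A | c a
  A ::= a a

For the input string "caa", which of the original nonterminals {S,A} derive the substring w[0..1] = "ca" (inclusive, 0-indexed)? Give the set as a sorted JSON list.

Convert to CNF:
  S -> T1 A | T1 T0 | b
  A -> T0 T0
  T0 -> a
  T1 -> c

CYK table (by increasing span), restricted to cells inside w[0..1]:
  [0..0]={T1}  "c"  orig:{}
  [1..1]={T0}  "a"  orig:{}
  [0..1]={S}  "ca"

Original NTs in T[0,1] deriving "ca": ["S"]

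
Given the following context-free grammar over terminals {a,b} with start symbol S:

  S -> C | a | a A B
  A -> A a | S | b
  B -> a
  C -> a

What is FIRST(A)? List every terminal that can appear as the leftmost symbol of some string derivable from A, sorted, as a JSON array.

FIRST sets, iterate to fixpoint:
[1]
  A via A→b: +{b}
  B via B→a: +{a}
  C via C→a: +{a}
  S via S→C: +{a}
  S: {a}  A: {b}  B: {a}  C: {a}
[2]
  A via A→S: +{a}
  S: {a}  A: {a,b}  B: {a}  C: {a}
[3] (stable)
  S: {a}  A: {a,b}  B: {a}  C: {a}

FIRST(A) = ["a", "b"]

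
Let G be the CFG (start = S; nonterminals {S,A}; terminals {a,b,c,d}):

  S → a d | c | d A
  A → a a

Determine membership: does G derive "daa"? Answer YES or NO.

Convert to CNF:
  S -> T0 T1 | T1 A | c
  A -> T0 T0
  T0 -> a
  T1 -> d

Fill CYK table bottom-up:
  cell(0,0) d: {T1}  orig:{}
  cell(1,1) a: {T0}  orig:{}
  cell(2,2) a: {T0}  orig:{}
  cell(0,1) da: ∅
  cell(1,2) aa: {A}
  cell(0,2) daa: {S}

S ∈ T[0,2] ⇒ YES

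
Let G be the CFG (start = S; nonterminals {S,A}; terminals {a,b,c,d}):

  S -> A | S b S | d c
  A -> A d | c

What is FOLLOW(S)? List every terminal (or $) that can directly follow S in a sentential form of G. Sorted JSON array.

FIRST sets, iterate to fixpoint:
round 1:
  A via A→c: +{c}
  S via S→A: +{c}
  S via S→d c: +{d}
  FIRST(S)={c,d}  FIRST(A)={c}
round 2: (stable)
  FIRST(S)={c,d}  FIRST(A)={c}

Compute FOLLOW by fixpoint:
FOLLOW(S) := {$}
round 1:
  A→A d: FOLLOW(A) ⊇ FIRST(d) = {d}; new: +{d}
  S→A: FOLLOW(A) ⊇ FOLLOW(S) ⊇ {$}; new: +{$}
  S→S b S: FOLLOW(S) ⊇ FIRST(b) = {b}; new: +{b}
  FOLLOW(S)={$,b}  FOLLOW(A)={$,d}
round 2:
  S→A: FOLLOW(A) ⊇ FOLLOW(S) ⊇ {$,b}; new: +{b}
  FOLLOW(S)={$,b}  FOLLOW(A)={$,b,d}
round 3: done
  FOLLOW(S)={$,b}  FOLLOW(A)={$,b,d}

FOLLOW(S) = ["$", "b"]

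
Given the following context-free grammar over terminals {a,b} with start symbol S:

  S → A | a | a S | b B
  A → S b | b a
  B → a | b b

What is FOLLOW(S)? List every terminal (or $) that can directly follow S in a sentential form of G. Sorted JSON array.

FIRST sets, iterate to fixpoint:
pass 1:
  A via A→b a: +{b}
  B via B→a: +{a}
  B via B→b b: +{b}
  S via S→A: +{b}
  S via S→a: +{a}
  FIRST[S]={a,b}  FIRST[A]={b}  FIRST[B]={a,b}
pass 2:
  A via A→S b: +{a}
  FIRST[S]={a,b}  FIRST[A]={a,b}  FIRST[B]={a,b}
pass 3: (no change)
  FIRST[S]={a,b}  FIRST[A]={a,b}  FIRST[B]={a,b}

FOLLOW iteration:
seed FOLLOW(S) with $
iter 1:
  A→S b: FOLLOW(S) ⊇ FIRST(b) = {b}; new: +{b}
  S→A: FOLLOW(A) ⊇ FOLLOW(S) ⊇ {$,b}; new: +{$,b}
  S→b B: FOLLOW(B) ⊇ FOLLOW(S) ⊇ {$,b}; new: +{$,b}
  FOLLOW(S)={$,b}  FOLLOW(A)={$,b}  FOLLOW(B)={$,b}
iter 2: (no change)
  FOLLOW(S)={$,b}  FOLLOW(A)={$,b}  FOLLOW(B)={$,b}

FOLLOW(S) = ["$", "b"]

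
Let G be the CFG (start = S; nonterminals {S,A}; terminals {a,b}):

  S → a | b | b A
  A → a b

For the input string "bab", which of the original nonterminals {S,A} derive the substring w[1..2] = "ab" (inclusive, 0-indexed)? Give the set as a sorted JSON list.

CNF form of G:
  S -> T1 A | a | b
  A -> T0 T1
  T0 -> a
  T1 -> b

Fill CYK table bottom-up (cells [i..j] with 1 ≤ i ≤ j ≤ 2 only):
  cell(1,1) a: {S,T0}  orig:{S}
  cell(2,2) b: {S,T1}  orig:{S}
  cell(1,2) ab: {A}

Original NTs in T[1,2] deriving "ab": ["A"]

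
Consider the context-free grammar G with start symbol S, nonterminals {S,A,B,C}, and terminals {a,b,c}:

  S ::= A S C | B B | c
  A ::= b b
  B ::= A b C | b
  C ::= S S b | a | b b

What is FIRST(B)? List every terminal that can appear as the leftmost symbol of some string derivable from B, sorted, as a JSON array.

FIRST sets, iterate to fixpoint:
pass 1:
  A via A→b b: +{b}
  B via B→A b C: +{b}
  C via C→a: +{a}
  C via C→b b: +{b}
  S via S→A S C: +{b}
  S via S→c: +{c}
  FIRST[S]={b,c}  FIRST[A]={b}  FIRST[B]={b}  FIRST[C]={a,b}
pass 2:
  C via C→S S b: +{c}
  FIRST[S]={b,c}  FIRST[A]={b}  FIRST[B]={b}  FIRST[C]={a,b,c}
pass 3: (stable)
  FIRST[S]={b,c}  FIRST[A]={b}  FIRST[B]={b}  FIRST[C]={a,b,c}

FIRST(B) = ["b"]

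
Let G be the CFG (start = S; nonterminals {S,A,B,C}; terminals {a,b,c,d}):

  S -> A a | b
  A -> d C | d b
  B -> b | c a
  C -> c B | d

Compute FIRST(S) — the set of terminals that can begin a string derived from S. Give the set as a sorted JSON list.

FIRST iteration:
[1]
  A via A→d C: +{d}
  B via B→b: +{b}
  B via B→c a: +{c}
  C via C→c B: +{c}
  C via C→d: +{d}
  S via S→A a: +{d}
  S via S→b: +{b}
  S: {b,d}  A: {d}  B: {b,c}  C: {c,d}
[2] — fixpoint
  S: {b,d}  A: {d}  B: {b,c}  C: {c,d}

FIRST(S) = ["b", "d"]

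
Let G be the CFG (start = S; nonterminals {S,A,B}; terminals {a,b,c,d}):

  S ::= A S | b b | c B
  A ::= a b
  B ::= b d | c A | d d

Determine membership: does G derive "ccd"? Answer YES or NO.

Convert to CNF:
  S -> A S | T1 T1 | T3 B
  A -> T0 T1
  B -> T1 T2 | T2 T2 | T3 A
  T0 -> a
  T1 -> b
  T2 -> d
  T3 -> c

Fill CYK table bottom-up:
  cell(0,0) c: {T3}  orig:{}
  cell(1,1) c: {T3}  orig:{}
  cell(2,2) d: {T2}  orig:{}
  cell(0,1) cc: ∅
  cell(1,2) cd: ∅
  cell(0,2) ccd: ∅

S ∉ T[0,2] ⇒ NO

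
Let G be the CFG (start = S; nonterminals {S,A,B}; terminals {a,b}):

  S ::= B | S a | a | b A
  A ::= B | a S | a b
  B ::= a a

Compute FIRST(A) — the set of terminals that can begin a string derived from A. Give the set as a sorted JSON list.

FIRST sets, iterate to fixpoint:
round 1:
  A via A→a S: +{a}
  B via B→a a: +{a}
  S via S→B: +{a}
  S via S→b A: +{b}
  FIRST[S]={a,b}  FIRST[A]={a}  FIRST[B]={a}
round 2: done
  FIRST[S]={a,b}  FIRST[A]={a}  FIRST[B]={a}

FIRST(A) = ["a"]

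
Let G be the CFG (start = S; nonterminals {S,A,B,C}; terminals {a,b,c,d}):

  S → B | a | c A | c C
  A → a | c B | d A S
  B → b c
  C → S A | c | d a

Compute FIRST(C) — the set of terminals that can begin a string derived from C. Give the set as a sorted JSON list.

FIRST iteration:
iter 1:
  A via A→a: +{a}
  A via A→c B: +{c}
  A via A→d A S: +{d}
  B via B→b c: +{b}
  C via C→c: +{c}
  C via C→d a: +{d}
  S via S→B: +{b}
  S via S→a: +{a}
  S via S→c A: +{c}
  S: {a,b,c}  A: {a,c,d}  B: {b}  C: {c,d}
iter 2:
  C via C→S A: +{a,b}
  S: {a,b,c}  A: {a,c,d}  B: {b}  C: {a,b,c,d}
iter 3: — fixpoint
  S: {a,b,c}  A: {a,c,d}  B: {b}  C: {a,b,c,d}

FIRST(C) = ["a", "b", "c", "d"]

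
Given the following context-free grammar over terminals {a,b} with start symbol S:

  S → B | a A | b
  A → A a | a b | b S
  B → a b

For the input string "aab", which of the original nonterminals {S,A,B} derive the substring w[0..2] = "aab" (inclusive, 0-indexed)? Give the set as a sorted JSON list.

Convert to CNF:
  S -> T0 A | T0 T1 | b
  A -> A T0 | T0 T1 | T1 S
  B -> T0 T1
  T0 -> a
  T1 -> b

Fill CYK table bottom-up (cells [i..j] with 0 ≤ i ≤ j ≤ 2 only):
  cell(0,0) a: {T0}  orig:{}
  cell(1,1) a: {T0}  orig:{}
  cell(2,2) b: {S,T1}  orig:{S}
  cell(0,1) aa: ∅
  cell(1,2) ab: {A,B,S}
  cell(0,2) aab: {S}

Original NTs in T[0,2] deriving "aab": ["S"]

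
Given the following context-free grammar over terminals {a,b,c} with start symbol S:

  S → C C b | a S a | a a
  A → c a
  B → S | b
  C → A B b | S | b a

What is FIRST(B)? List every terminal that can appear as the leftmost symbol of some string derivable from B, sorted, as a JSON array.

FIRST iteration:
round 1:
  A via A→c a: +{c}
  B via B→b: +{b}
  C via C→A B b: +{c}
  C via C→b a: +{b}
  S via S→C C b: +{b,c}
  S via S→a S a: +{a}
  FIRST(S)={a,b,c}  FIRST(A)={c}  FIRST(B)={b}  FIRST(C)={b,c}
round 2:
  B via B→S: +{a,c}
  C via C→S: +{a}
  FIRST(S)={a,b,c}  FIRST(A)={c}  FIRST(B)={a,b,c}  FIRST(C)={a,b,c}
round 3: done
  FIRST(S)={a,b,c}  FIRST(A)={c}  FIRST(B)={a,b,c}  FIRST(C)={a,b,c}

FIRST(B) = ["a", "b", "c"]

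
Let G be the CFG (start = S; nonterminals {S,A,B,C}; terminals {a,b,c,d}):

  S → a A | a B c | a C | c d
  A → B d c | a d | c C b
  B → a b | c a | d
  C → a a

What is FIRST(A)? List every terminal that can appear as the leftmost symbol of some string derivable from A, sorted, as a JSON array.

FIRST iteration:
round 1:
  A via A→a d: +{a}
  A via A→c C b: +{c}
  B via B→a b: +{a}
  B via B→c a: +{c}
  B via B→d: +{d}
  C via C→a a: +{a}
  S via S→a A: +{a}
  S via S→c d: +{c}
  FIRST(S)={a,c}  FIRST(A)={a,c}  FIRST(B)={a,c,d}  FIRST(C)={a}
round 2:
  A via A→B d c: +{d}
  FIRST(S)={a,c}  FIRST(A)={a,c,d}  FIRST(B)={a,c,d}  FIRST(C)={a}
round 3: — fixpoint
  FIRST(S)={a,c}  FIRST(A)={a,c,d}  FIRST(B)={a,c,d}  FIRST(C)={a}

FIRST(A) = ["a", "c", "d"]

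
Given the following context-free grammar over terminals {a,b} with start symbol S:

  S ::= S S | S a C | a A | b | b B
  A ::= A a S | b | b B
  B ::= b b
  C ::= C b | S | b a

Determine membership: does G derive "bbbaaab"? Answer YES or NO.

Convert to CNF:
  S -> S S | S X4 | T0 A | T1 B | b
  A -> A X2 | T1 B | b
  B -> T1 T1
  C -> C T1 | S S | S X3 | T0 A | T1 B | T1 T0 | b
  T0 -> a
  T1 -> b
  X2 -> T0 S
  X3 -> T0 C
  X4 -> T0 C

Fill CYK table bottom-up:
  cell(0,0) b: {A,C,S,T1}  orig:{A,C,S}
  cell(1,1) b: {A,C,S,T1}  orig:{A,C,S}
  cell(2,2) b: {A,C,S,T1}  orig:{A,C,S}
  cell(3,3) a: {T0}  orig:{}
  cell(4,4) a: {T0}  orig:{}
  cell(5,5) a: {T0}  orig:{}
  cell(6,6) b: {A,C,S,T1}  orig:{A,C,S}
  cell(0,1) bb: {B,C,S}
  cell(1,2) bb: {B,C,S}
  cell(2,3) ba: {C}
  cell(3,4) aa: ∅
  cell(4,5) aa: ∅
  cell(5,6) ab: {C,S,X2,X3,X4}  orig:{C,S}
  cell(0,2) bbb: {A,C,S}
  cell(1,3) bba: ∅
  cell(2,4) baa: ∅
  cell(3,5) aaa: ∅
  cell(4,6) aab: {X2,X3,X4}  orig:{}
  cell(0,3) bbba: ∅
  cell(1,4) bbaa: ∅
  cell(2,5) baaa: ∅
  cell(3,6) aaab: ∅
  cell(0,4) bbbaa: ∅
  cell(1,5) bbaaa: ∅
  cell(2,6) baaab: ∅
  cell(0,5) bbbaaa: ∅
  cell(1,6) bbaaab: ∅
  cell(0,6) bbbaaab: ∅

S ∉ T[0,6] ⇒ NO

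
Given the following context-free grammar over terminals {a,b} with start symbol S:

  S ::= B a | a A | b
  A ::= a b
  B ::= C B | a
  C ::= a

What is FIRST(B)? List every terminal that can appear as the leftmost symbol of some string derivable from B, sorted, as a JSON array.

Compute FIRST by fixpoint:
iter 1:
  A via A→a b: +{a}
  B via B→a: +{a}
  C via C→a: +{a}
  S via S→B a: +{a}
  S via S→b: +{b}
  FIRST(S)={a,b}  FIRST(A)={a}  FIRST(B)={a}  FIRST(C)={a}
iter 2: done
  FIRST(S)={a,b}  FIRST(A)={a}  FIRST(B)={a}  FIRST(C)={a}

FIRST(B) = ["a"]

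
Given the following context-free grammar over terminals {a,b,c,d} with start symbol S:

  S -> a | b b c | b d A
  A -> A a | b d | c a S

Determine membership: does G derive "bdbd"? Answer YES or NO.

CNF form of G:
  S -> T1 X5 | T1 X6 | a
  A -> A T0 | T1 T2 | T3 X4
  T0 -> a
  T1 -> b
  T2 -> d
  T3 -> c
  X4 -> T0 S
  X5 -> T1 T3
  X6 -> T2 A

Fill CYK table bottom-up:
  cell(0,0) b: {T1}  orig:{}
  cell(1,1) d: {T2}  orig:{}
  cell(2,2) b: {T1}  orig:{}
  cell(3,3) d: {T2}  orig:{}
  cell(0,1) bd: {A}
  cell(1,2) db: ∅
  cell(2,3) bd: {A}
  cell(0,2) bdb: ∅
  cell(1,3) dbd: {X6}  orig:{}
  cell(0,3) bdbd: {S}

S ∈ T[0,3] ⇒ YES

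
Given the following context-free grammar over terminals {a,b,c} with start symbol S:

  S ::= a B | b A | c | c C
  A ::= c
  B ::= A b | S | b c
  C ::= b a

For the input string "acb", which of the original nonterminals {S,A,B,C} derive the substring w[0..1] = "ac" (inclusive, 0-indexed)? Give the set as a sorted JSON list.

Convert to CNF:
  S -> T0 A | T1 B | T2 C | c
  A -> c
  B -> A T0 | T0 A | T0 T2 | T1 B | T2 C | c
  C -> T0 T1
  T0 -> b
  T1 -> a
  T2 -> c

CYK fill (cells [i..j] with 0 ≤ i ≤ j ≤ 1 only):
  [0..0]={T1}  "a"  orig:{}
  [1..1]={A,B,S,T2}  "c"  orig:{A,B,S}
  [0..1]={B,S}  "ac"

Original NTs in T[0,1] deriving "ac": ["B", "S"]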